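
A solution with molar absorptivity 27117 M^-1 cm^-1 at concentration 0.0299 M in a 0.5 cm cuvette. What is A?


A = epsilon * c * l
A = 27117 * 0.0299 * 0.5
A = 405.3992

405.3992


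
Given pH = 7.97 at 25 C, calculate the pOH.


pOH = 14 - pH
pOH = 14 - 7.97
pOH = 6.03

6.03


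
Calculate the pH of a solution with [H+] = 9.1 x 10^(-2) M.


pH = -log10([H+])
pH = -log10(9.1 x 10^(-2))
pH = 1.041

1.041


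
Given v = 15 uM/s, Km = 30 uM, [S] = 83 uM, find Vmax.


Vmax = v * (Km + [S]) / [S]
Vmax = 15 * (30 + 83) / 83
Vmax = 20.4217 uM/s

20.4217 uM/s


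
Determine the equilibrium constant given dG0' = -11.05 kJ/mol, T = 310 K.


Keq = exp(-dG0 * 1000 / (R * T))
Keq = exp(-(-11.05) * 1000 / (8.314 * 310))
Keq = 72.7745

72.7745


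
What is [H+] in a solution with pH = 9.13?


[H+] = 10^(-pH)
[H+] = 10^(-9.13)
[H+] = 7.413e-10 M

7.413e-10 M


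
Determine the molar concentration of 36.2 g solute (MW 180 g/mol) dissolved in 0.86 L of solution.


C = (mass / MW) / volume
C = (36.2 / 180) / 0.86
C = 0.2339 M

0.2339 M


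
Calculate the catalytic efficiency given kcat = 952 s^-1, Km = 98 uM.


Catalytic efficiency = kcat / Km
= 952 / 98
= 9.7143 uM^-1*s^-1

9.7143 uM^-1*s^-1


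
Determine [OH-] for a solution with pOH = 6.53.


[OH-] = 10^(-pOH)
[OH-] = 10^(-6.53)
[OH-] = 2.951e-07 M

2.951e-07 M


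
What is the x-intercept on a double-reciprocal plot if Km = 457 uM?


x-intercept = -1/Km
= -1/457
= -0.0022 1/uM

-0.0022 1/uM


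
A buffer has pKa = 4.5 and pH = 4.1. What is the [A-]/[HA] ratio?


[A-]/[HA] = 10^(pH - pKa)
= 10^(4.1 - 4.5)
= 0.3981

0.3981


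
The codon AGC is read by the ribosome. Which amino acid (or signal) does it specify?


Standard genetic code lookup.
Codon AGC -> Ser

Ser


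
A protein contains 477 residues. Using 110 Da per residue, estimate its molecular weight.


MW = n_residues * 110 Da
MW = 477 * 110
MW = 52470 Da

52470 Da


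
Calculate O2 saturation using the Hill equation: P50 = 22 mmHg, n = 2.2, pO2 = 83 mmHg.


Y = pO2^n / (P50^n + pO2^n)
Y = 83^2.2 / (22^2.2 + 83^2.2)
Y = 94.89%

94.89%


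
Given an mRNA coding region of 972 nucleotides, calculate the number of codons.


codons = nucleotides / 3
codons = 972 / 3 = 324

324


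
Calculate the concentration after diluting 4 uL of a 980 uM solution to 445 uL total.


C2 = C1 * V1 / V2
C2 = 980 * 4 / 445
C2 = 8.809 uM

8.809 uM


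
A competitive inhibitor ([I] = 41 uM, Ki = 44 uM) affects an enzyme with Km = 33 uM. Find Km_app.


Km_app = Km * (1 + [I]/Ki)
Km_app = 33 * (1 + 41/44)
Km_app = 63.75 uM

63.75 uM


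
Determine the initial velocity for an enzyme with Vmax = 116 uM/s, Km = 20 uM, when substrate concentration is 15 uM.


v = Vmax * [S] / (Km + [S])
v = 116 * 15 / (20 + 15)
v = 49.7143 uM/s

49.7143 uM/s


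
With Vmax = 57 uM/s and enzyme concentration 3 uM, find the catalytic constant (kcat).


kcat = Vmax / [E]t
kcat = 57 / 3
kcat = 19.0 s^-1

19.0 s^-1


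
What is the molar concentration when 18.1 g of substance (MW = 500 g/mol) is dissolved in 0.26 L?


C = (mass / MW) / volume
C = (18.1 / 500) / 0.26
C = 0.1392 M

0.1392 M


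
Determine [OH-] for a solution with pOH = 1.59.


[OH-] = 10^(-pOH)
[OH-] = 10^(-1.59)
[OH-] = 0.0257 M

0.0257 M


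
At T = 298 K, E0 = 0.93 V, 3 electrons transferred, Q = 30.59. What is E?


E = E0 - (RT/nF) * ln(Q)
E = 0.93 - (8.314 * 298 / (3 * 96485)) * ln(30.59)
E = 0.9007 V

0.9007 V


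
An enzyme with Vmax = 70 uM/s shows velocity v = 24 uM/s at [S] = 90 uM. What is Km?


Km = [S] * (Vmax - v) / v
Km = 90 * (70 - 24) / 24
Km = 172.5 uM

172.5 uM


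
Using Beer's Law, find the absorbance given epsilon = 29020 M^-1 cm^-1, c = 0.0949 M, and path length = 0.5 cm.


A = epsilon * c * l
A = 29020 * 0.0949 * 0.5
A = 1376.999

1376.999


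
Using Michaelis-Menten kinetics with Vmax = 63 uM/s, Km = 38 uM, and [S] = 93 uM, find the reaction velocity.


v = Vmax * [S] / (Km + [S])
v = 63 * 93 / (38 + 93)
v = 44.7252 uM/s

44.7252 uM/s


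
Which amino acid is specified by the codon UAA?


Standard genetic code lookup.
Codon UAA -> Stop

Stop


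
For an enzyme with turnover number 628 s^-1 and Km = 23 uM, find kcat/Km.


Catalytic efficiency = kcat / Km
= 628 / 23
= 27.3043 uM^-1*s^-1

27.3043 uM^-1*s^-1


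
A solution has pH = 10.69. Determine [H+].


[H+] = 10^(-pH)
[H+] = 10^(-10.69)
[H+] = 2.042e-11 M

2.042e-11 M


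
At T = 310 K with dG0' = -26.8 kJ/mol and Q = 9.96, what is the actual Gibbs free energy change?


dG = dG0' + RT * ln(Q) / 1000
dG = -26.8 + 8.314 * 310 * ln(9.96) / 1000
dG = -20.8758 kJ/mol

-20.8758 kJ/mol


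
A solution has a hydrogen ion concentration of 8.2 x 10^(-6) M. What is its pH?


pH = -log10([H+])
pH = -log10(8.2 x 10^(-6))
pH = 5.0862

5.0862


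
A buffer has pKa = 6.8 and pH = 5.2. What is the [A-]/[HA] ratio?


[A-]/[HA] = 10^(pH - pKa)
= 10^(5.2 - 6.8)
= 0.0251

0.0251


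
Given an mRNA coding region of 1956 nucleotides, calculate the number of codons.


codons = nucleotides / 3
codons = 1956 / 3 = 652

652


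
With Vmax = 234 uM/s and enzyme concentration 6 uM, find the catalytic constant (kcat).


kcat = Vmax / [E]t
kcat = 234 / 6
kcat = 39.0 s^-1

39.0 s^-1


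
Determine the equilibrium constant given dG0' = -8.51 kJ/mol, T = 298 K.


Keq = exp(-dG0 * 1000 / (R * T))
Keq = exp(-(-8.51) * 1000 / (8.314 * 298))
Keq = 31.0257

31.0257


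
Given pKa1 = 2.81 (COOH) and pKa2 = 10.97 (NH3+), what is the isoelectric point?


pI = (pKa1 + pKa2) / 2
pI = (2.81 + 10.97) / 2
pI = 6.89

6.89


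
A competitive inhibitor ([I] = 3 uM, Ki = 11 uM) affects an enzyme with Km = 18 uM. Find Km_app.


Km_app = Km * (1 + [I]/Ki)
Km_app = 18 * (1 + 3/11)
Km_app = 22.9091 uM

22.9091 uM


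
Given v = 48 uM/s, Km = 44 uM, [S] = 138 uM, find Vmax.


Vmax = v * (Km + [S]) / [S]
Vmax = 48 * (44 + 138) / 138
Vmax = 63.3043 uM/s

63.3043 uM/s


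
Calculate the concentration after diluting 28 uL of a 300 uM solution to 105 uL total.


C2 = C1 * V1 / V2
C2 = 300 * 28 / 105
C2 = 80.0 uM

80.0 uM


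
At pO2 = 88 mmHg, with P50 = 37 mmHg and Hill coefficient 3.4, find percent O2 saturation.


Y = pO2^n / (P50^n + pO2^n)
Y = 88^3.4 / (37^3.4 + 88^3.4)
Y = 95.01%

95.01%


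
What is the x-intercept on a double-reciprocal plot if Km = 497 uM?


x-intercept = -1/Km
= -1/497
= -0.002 1/uM

-0.002 1/uM


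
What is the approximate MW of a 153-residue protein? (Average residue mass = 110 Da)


MW = n_residues * 110 Da
MW = 153 * 110
MW = 16830 Da

16830 Da


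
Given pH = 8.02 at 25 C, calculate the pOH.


pOH = 14 - pH
pOH = 14 - 8.02
pOH = 5.98

5.98


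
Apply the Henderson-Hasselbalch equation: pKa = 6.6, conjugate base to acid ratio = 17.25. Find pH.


pH = pKa + log10([A-]/[HA])
pH = 6.6 + log10(17.25)
pH = 7.8368

7.8368


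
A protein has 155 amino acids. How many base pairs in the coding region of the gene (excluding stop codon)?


Each amino acid = 1 codon = 3 bp
bp = 155 * 3 = 465 bp

465 bp


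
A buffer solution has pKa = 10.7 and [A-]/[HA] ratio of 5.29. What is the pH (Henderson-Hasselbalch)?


pH = pKa + log10([A-]/[HA])
pH = 10.7 + log10(5.29)
pH = 11.4235

11.4235


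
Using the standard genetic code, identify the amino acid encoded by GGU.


Standard genetic code lookup.
Codon GGU -> Gly

Gly


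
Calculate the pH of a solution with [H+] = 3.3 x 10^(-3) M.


pH = -log10([H+])
pH = -log10(3.3 x 10^(-3))
pH = 2.4815

2.4815


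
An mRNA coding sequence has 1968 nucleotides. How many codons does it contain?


codons = nucleotides / 3
codons = 1968 / 3 = 656

656


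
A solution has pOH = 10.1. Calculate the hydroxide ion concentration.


[OH-] = 10^(-pOH)
[OH-] = 10^(-10.1)
[OH-] = 7.943e-11 M

7.943e-11 M


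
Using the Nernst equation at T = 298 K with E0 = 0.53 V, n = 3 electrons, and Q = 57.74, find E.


E = E0 - (RT/nF) * ln(Q)
E = 0.53 - (8.314 * 298 / (3 * 96485)) * ln(57.74)
E = 0.4953 V

0.4953 V


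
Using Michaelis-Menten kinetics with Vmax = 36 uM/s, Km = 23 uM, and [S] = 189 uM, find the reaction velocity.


v = Vmax * [S] / (Km + [S])
v = 36 * 189 / (23 + 189)
v = 32.0943 uM/s

32.0943 uM/s


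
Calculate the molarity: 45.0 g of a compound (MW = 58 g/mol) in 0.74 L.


C = (mass / MW) / volume
C = (45.0 / 58) / 0.74
C = 1.0485 M

1.0485 M


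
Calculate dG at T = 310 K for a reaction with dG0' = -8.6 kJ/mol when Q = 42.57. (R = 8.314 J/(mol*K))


dG = dG0' + RT * ln(Q) / 1000
dG = -8.6 + 8.314 * 310 * ln(42.57) / 1000
dG = 1.068 kJ/mol

1.068 kJ/mol


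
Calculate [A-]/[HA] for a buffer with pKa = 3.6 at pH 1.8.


[A-]/[HA] = 10^(pH - pKa)
= 10^(1.8 - 3.6)
= 0.0158

0.0158


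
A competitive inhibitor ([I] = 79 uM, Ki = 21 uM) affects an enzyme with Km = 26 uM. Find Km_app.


Km_app = Km * (1 + [I]/Ki)
Km_app = 26 * (1 + 79/21)
Km_app = 123.8095 uM

123.8095 uM


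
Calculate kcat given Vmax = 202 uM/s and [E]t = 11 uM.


kcat = Vmax / [E]t
kcat = 202 / 11
kcat = 18.3636 s^-1

18.3636 s^-1


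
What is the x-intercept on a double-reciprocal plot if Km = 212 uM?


x-intercept = -1/Km
= -1/212
= -0.0047 1/uM

-0.0047 1/uM


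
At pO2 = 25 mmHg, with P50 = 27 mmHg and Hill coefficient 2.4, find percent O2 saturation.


Y = pO2^n / (P50^n + pO2^n)
Y = 25^2.4 / (27^2.4 + 25^2.4)
Y = 45.4%

45.4%


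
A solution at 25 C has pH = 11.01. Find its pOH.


pOH = 14 - pH
pOH = 14 - 11.01
pOH = 2.99

2.99


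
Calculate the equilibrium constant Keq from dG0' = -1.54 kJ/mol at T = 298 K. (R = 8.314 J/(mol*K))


Keq = exp(-dG0 * 1000 / (R * T))
Keq = exp(-(-1.54) * 1000 / (8.314 * 298))
Keq = 1.8619

1.8619


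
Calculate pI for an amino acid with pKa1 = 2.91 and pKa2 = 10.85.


pI = (pKa1 + pKa2) / 2
pI = (2.91 + 10.85) / 2
pI = 6.88

6.88


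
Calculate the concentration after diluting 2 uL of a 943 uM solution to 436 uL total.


C2 = C1 * V1 / V2
C2 = 943 * 2 / 436
C2 = 4.3257 uM

4.3257 uM


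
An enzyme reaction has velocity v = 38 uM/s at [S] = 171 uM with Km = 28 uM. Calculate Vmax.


Vmax = v * (Km + [S]) / [S]
Vmax = 38 * (28 + 171) / 171
Vmax = 44.2222 uM/s

44.2222 uM/s


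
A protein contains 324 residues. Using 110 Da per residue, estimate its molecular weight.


MW = n_residues * 110 Da
MW = 324 * 110
MW = 35640 Da

35640 Da


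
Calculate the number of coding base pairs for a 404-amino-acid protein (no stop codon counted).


Each amino acid = 1 codon = 3 bp
bp = 404 * 3 = 1212 bp

1212 bp


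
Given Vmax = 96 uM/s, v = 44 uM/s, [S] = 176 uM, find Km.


Km = [S] * (Vmax - v) / v
Km = 176 * (96 - 44) / 44
Km = 208.0 uM

208.0 uM


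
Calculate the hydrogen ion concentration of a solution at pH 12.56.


[H+] = 10^(-pH)
[H+] = 10^(-12.56)
[H+] = 2.754e-13 M

2.754e-13 M


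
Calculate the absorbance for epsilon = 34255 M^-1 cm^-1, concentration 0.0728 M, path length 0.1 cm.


A = epsilon * c * l
A = 34255 * 0.0728 * 0.1
A = 249.3764

249.3764


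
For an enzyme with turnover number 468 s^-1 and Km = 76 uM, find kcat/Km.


Catalytic efficiency = kcat / Km
= 468 / 76
= 6.1579 uM^-1*s^-1

6.1579 uM^-1*s^-1


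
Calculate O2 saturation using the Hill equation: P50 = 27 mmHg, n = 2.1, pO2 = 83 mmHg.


Y = pO2^n / (P50^n + pO2^n)
Y = 83^2.1 / (27^2.1 + 83^2.1)
Y = 91.36%

91.36%


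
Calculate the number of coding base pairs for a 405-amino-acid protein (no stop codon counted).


Each amino acid = 1 codon = 3 bp
bp = 405 * 3 = 1215 bp

1215 bp


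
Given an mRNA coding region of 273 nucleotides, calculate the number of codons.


codons = nucleotides / 3
codons = 273 / 3 = 91

91


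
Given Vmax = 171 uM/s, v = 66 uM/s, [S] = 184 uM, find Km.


Km = [S] * (Vmax - v) / v
Km = 184 * (171 - 66) / 66
Km = 292.7273 uM

292.7273 uM


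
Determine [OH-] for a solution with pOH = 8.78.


[OH-] = 10^(-pOH)
[OH-] = 10^(-8.78)
[OH-] = 1.660e-09 M

1.660e-09 M


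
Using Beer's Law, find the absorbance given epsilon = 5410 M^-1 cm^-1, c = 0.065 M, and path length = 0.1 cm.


A = epsilon * c * l
A = 5410 * 0.065 * 0.1
A = 35.165

35.165


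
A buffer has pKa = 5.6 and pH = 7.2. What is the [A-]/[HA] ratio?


[A-]/[HA] = 10^(pH - pKa)
= 10^(7.2 - 5.6)
= 39.8107

39.8107


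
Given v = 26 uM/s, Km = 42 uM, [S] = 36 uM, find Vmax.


Vmax = v * (Km + [S]) / [S]
Vmax = 26 * (42 + 36) / 36
Vmax = 56.3333 uM/s

56.3333 uM/s


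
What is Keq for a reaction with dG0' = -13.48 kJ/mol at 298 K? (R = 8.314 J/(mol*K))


Keq = exp(-dG0 * 1000 / (R * T))
Keq = exp(-(-13.48) * 1000 / (8.314 * 298))
Keq = 230.6291

230.6291


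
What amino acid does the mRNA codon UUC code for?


Standard genetic code lookup.
Codon UUC -> Phe

Phe


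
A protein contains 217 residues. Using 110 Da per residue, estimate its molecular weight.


MW = n_residues * 110 Da
MW = 217 * 110
MW = 23870 Da

23870 Da


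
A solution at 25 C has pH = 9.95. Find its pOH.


pOH = 14 - pH
pOH = 14 - 9.95
pOH = 4.05

4.05


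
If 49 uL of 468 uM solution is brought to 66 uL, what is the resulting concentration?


C2 = C1 * V1 / V2
C2 = 468 * 49 / 66
C2 = 347.4545 uM

347.4545 uM


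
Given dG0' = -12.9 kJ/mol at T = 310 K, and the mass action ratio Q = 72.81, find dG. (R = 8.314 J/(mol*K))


dG = dG0' + RT * ln(Q) / 1000
dG = -12.9 + 8.314 * 310 * ln(72.81) / 1000
dG = -1.8487 kJ/mol

-1.8487 kJ/mol


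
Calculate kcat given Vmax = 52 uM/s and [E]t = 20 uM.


kcat = Vmax / [E]t
kcat = 52 / 20
kcat = 2.6 s^-1

2.6 s^-1


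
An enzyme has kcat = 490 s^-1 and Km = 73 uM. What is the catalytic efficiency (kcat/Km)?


Catalytic efficiency = kcat / Km
= 490 / 73
= 6.7123 uM^-1*s^-1

6.7123 uM^-1*s^-1


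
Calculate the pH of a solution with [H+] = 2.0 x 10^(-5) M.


pH = -log10([H+])
pH = -log10(2.0 x 10^(-5))
pH = 4.699

4.699


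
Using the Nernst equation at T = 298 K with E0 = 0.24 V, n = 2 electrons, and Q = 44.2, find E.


E = E0 - (RT/nF) * ln(Q)
E = 0.24 - (8.314 * 298 / (2 * 96485)) * ln(44.2)
E = 0.1914 V

0.1914 V


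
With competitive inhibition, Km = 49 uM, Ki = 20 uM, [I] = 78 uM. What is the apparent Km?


Km_app = Km * (1 + [I]/Ki)
Km_app = 49 * (1 + 78/20)
Km_app = 240.1 uM

240.1 uM


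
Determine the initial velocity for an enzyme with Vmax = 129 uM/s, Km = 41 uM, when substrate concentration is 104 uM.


v = Vmax * [S] / (Km + [S])
v = 129 * 104 / (41 + 104)
v = 92.5241 uM/s

92.5241 uM/s


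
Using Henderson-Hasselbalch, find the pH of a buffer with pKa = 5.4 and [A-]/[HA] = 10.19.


pH = pKa + log10([A-]/[HA])
pH = 5.4 + log10(10.19)
pH = 6.4082

6.4082


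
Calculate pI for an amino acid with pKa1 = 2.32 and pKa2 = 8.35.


pI = (pKa1 + pKa2) / 2
pI = (2.32 + 8.35) / 2
pI = 5.335

5.335


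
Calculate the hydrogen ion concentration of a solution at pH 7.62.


[H+] = 10^(-pH)
[H+] = 10^(-7.62)
[H+] = 2.399e-08 M

2.399e-08 M


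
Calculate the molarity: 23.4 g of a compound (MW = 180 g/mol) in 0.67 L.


C = (mass / MW) / volume
C = (23.4 / 180) / 0.67
C = 0.194 M

0.194 M


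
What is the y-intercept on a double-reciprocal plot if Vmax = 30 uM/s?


y-intercept = 1/Vmax
= 1/30
= 0.0333 s/uM

0.0333 s/uM


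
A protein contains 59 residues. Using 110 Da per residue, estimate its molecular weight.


MW = n_residues * 110 Da
MW = 59 * 110
MW = 6490 Da

6490 Da


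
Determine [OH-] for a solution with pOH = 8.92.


[OH-] = 10^(-pOH)
[OH-] = 10^(-8.92)
[OH-] = 1.202e-09 M

1.202e-09 M


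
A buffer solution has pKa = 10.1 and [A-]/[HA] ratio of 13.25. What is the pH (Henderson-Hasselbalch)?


pH = pKa + log10([A-]/[HA])
pH = 10.1 + log10(13.25)
pH = 11.2222

11.2222


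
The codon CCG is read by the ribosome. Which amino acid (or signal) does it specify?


Standard genetic code lookup.
Codon CCG -> Pro

Pro


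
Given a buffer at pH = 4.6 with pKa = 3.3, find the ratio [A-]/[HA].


[A-]/[HA] = 10^(pH - pKa)
= 10^(4.6 - 3.3)
= 19.9526

19.9526


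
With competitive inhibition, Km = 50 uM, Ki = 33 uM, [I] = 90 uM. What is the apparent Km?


Km_app = Km * (1 + [I]/Ki)
Km_app = 50 * (1 + 90/33)
Km_app = 186.3636 uM

186.3636 uM


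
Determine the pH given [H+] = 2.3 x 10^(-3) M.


pH = -log10([H+])
pH = -log10(2.3 x 10^(-3))
pH = 2.6383

2.6383


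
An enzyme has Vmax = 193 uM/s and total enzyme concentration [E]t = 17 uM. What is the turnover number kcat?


kcat = Vmax / [E]t
kcat = 193 / 17
kcat = 11.3529 s^-1

11.3529 s^-1


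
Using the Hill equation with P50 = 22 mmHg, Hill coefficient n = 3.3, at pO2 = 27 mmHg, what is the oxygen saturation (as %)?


Y = pO2^n / (P50^n + pO2^n)
Y = 27^3.3 / (22^3.3 + 27^3.3)
Y = 66.28%

66.28%


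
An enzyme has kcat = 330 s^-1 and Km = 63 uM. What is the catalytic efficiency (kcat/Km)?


Catalytic efficiency = kcat / Km
= 330 / 63
= 5.2381 uM^-1*s^-1

5.2381 uM^-1*s^-1


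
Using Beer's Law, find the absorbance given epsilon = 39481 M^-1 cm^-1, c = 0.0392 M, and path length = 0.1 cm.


A = epsilon * c * l
A = 39481 * 0.0392 * 0.1
A = 154.7655

154.7655


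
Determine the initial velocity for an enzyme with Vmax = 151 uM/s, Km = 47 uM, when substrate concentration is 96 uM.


v = Vmax * [S] / (Km + [S])
v = 151 * 96 / (47 + 96)
v = 101.3706 uM/s

101.3706 uM/s


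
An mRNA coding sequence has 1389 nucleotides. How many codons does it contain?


codons = nucleotides / 3
codons = 1389 / 3 = 463

463


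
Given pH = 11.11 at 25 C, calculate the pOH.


pOH = 14 - pH
pOH = 14 - 11.11
pOH = 2.89

2.89


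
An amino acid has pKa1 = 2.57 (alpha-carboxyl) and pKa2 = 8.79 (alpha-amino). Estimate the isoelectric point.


pI = (pKa1 + pKa2) / 2
pI = (2.57 + 8.79) / 2
pI = 5.68

5.68


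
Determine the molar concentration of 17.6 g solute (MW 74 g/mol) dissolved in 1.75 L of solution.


C = (mass / MW) / volume
C = (17.6 / 74) / 1.75
C = 0.1359 M

0.1359 M


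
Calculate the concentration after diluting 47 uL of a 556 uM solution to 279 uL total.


C2 = C1 * V1 / V2
C2 = 556 * 47 / 279
C2 = 93.6631 uM

93.6631 uM


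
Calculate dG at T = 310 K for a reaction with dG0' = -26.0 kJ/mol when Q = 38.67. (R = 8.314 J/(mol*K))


dG = dG0' + RT * ln(Q) / 1000
dG = -26.0 + 8.314 * 310 * ln(38.67) / 1000
dG = -16.5797 kJ/mol

-16.5797 kJ/mol


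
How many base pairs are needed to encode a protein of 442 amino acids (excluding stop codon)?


Each amino acid = 1 codon = 3 bp
bp = 442 * 3 = 1326 bp

1326 bp


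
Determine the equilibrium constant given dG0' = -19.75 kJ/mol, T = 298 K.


Keq = exp(-dG0 * 1000 / (R * T))
Keq = exp(-(-19.75) * 1000 / (8.314 * 298))
Keq = 2897.2406

2897.2406


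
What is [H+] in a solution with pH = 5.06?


[H+] = 10^(-pH)
[H+] = 10^(-5.06)
[H+] = 8.710e-06 M

8.710e-06 M


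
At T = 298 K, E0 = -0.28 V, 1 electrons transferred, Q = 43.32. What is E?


E = E0 - (RT/nF) * ln(Q)
E = -0.28 - (8.314 * 298 / (1 * 96485)) * ln(43.32)
E = -0.3768 V

-0.3768 V


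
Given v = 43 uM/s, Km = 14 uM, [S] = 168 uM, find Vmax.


Vmax = v * (Km + [S]) / [S]
Vmax = 43 * (14 + 168) / 168
Vmax = 46.5833 uM/s

46.5833 uM/s


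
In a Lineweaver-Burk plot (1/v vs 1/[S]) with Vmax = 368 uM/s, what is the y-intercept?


y-intercept = 1/Vmax
= 1/368
= 0.0027 s/uM

0.0027 s/uM


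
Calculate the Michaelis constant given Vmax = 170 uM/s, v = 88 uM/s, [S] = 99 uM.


Km = [S] * (Vmax - v) / v
Km = 99 * (170 - 88) / 88
Km = 92.25 uM

92.25 uM


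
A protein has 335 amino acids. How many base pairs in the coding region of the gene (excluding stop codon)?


Each amino acid = 1 codon = 3 bp
bp = 335 * 3 = 1005 bp

1005 bp


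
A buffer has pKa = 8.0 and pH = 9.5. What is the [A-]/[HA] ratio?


[A-]/[HA] = 10^(pH - pKa)
= 10^(9.5 - 8.0)
= 31.6228

31.6228


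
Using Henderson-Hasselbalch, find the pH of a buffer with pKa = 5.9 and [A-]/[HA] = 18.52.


pH = pKa + log10([A-]/[HA])
pH = 5.9 + log10(18.52)
pH = 7.1676

7.1676


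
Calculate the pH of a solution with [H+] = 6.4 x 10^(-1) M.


pH = -log10([H+])
pH = -log10(6.4 x 10^(-1))
pH = 0.1938

0.1938


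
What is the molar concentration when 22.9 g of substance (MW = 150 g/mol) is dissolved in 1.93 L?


C = (mass / MW) / volume
C = (22.9 / 150) / 1.93
C = 0.0791 M

0.0791 M


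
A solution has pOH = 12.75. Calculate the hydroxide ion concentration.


[OH-] = 10^(-pOH)
[OH-] = 10^(-12.75)
[OH-] = 1.778e-13 M

1.778e-13 M


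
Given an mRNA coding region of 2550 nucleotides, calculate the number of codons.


codons = nucleotides / 3
codons = 2550 / 3 = 850

850


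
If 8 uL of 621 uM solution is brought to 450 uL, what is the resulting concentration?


C2 = C1 * V1 / V2
C2 = 621 * 8 / 450
C2 = 11.04 uM

11.04 uM


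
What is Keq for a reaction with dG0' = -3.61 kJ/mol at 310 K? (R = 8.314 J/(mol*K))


Keq = exp(-dG0 * 1000 / (R * T))
Keq = exp(-(-3.61) * 1000 / (8.314 * 310))
Keq = 4.0579

4.0579


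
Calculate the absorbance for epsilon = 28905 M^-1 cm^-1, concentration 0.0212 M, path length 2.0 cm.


A = epsilon * c * l
A = 28905 * 0.0212 * 2.0
A = 1225.572

1225.572


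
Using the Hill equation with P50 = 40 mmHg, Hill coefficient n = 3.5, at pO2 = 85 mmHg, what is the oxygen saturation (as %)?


Y = pO2^n / (P50^n + pO2^n)
Y = 85^3.5 / (40^3.5 + 85^3.5)
Y = 93.33%

93.33%


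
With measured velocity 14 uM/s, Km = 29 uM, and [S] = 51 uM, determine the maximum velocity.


Vmax = v * (Km + [S]) / [S]
Vmax = 14 * (29 + 51) / 51
Vmax = 21.9608 uM/s

21.9608 uM/s


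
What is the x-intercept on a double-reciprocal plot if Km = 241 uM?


x-intercept = -1/Km
= -1/241
= -0.0041 1/uM

-0.0041 1/uM


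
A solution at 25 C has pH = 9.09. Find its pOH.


pOH = 14 - pH
pOH = 14 - 9.09
pOH = 4.91

4.91


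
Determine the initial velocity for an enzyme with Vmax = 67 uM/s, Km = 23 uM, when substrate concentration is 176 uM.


v = Vmax * [S] / (Km + [S])
v = 67 * 176 / (23 + 176)
v = 59.2563 uM/s

59.2563 uM/s


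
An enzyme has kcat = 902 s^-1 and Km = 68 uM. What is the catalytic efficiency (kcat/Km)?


Catalytic efficiency = kcat / Km
= 902 / 68
= 13.2647 uM^-1*s^-1

13.2647 uM^-1*s^-1


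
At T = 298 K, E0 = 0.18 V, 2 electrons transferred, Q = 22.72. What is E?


E = E0 - (RT/nF) * ln(Q)
E = 0.18 - (8.314 * 298 / (2 * 96485)) * ln(22.72)
E = 0.1399 V

0.1399 V


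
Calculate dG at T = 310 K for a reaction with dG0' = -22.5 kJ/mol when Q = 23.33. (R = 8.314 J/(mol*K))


dG = dG0' + RT * ln(Q) / 1000
dG = -22.5 + 8.314 * 310 * ln(23.33) / 1000
dG = -14.382 kJ/mol

-14.382 kJ/mol


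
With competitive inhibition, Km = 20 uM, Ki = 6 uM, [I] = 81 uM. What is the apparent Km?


Km_app = Km * (1 + [I]/Ki)
Km_app = 20 * (1 + 81/6)
Km_app = 290.0 uM

290.0 uM


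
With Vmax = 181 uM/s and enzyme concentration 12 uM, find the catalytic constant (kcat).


kcat = Vmax / [E]t
kcat = 181 / 12
kcat = 15.0833 s^-1

15.0833 s^-1


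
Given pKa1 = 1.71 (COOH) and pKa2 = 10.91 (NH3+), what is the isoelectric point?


pI = (pKa1 + pKa2) / 2
pI = (1.71 + 10.91) / 2
pI = 6.31

6.31


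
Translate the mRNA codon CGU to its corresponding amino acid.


Standard genetic code lookup.
Codon CGU -> Arg

Arg


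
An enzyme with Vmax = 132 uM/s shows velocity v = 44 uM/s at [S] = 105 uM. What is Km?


Km = [S] * (Vmax - v) / v
Km = 105 * (132 - 44) / 44
Km = 210.0 uM

210.0 uM


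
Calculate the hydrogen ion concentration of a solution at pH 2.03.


[H+] = 10^(-pH)
[H+] = 10^(-2.03)
[H+] = 0.0093 M

0.0093 M


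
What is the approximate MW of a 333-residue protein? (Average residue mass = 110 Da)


MW = n_residues * 110 Da
MW = 333 * 110
MW = 36630 Da

36630 Da


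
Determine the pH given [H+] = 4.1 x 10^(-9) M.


pH = -log10([H+])
pH = -log10(4.1 x 10^(-9))
pH = 8.3872

8.3872


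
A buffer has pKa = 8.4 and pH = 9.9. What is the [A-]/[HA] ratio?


[A-]/[HA] = 10^(pH - pKa)
= 10^(9.9 - 8.4)
= 31.6228

31.6228


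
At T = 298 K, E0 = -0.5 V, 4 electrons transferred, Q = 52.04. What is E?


E = E0 - (RT/nF) * ln(Q)
E = -0.5 - (8.314 * 298 / (4 * 96485)) * ln(52.04)
E = -0.5254 V

-0.5254 V


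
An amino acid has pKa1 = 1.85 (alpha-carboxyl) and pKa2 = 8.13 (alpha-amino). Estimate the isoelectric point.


pI = (pKa1 + pKa2) / 2
pI = (1.85 + 8.13) / 2
pI = 4.99

4.99


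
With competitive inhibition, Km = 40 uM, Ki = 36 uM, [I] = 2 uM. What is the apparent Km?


Km_app = Km * (1 + [I]/Ki)
Km_app = 40 * (1 + 2/36)
Km_app = 42.2222 uM

42.2222 uM


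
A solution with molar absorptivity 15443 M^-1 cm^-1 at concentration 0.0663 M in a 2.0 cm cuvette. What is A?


A = epsilon * c * l
A = 15443 * 0.0663 * 2.0
A = 2047.7418

2047.7418


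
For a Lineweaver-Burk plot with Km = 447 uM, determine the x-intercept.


x-intercept = -1/Km
= -1/447
= -0.0022 1/uM

-0.0022 1/uM


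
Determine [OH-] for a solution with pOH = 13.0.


[OH-] = 10^(-pOH)
[OH-] = 10^(-13.0)
[OH-] = 1.000e-13 M

1.000e-13 M


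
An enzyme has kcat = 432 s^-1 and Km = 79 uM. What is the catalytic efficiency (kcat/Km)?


Catalytic efficiency = kcat / Km
= 432 / 79
= 5.4684 uM^-1*s^-1

5.4684 uM^-1*s^-1


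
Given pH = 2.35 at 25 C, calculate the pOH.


pOH = 14 - pH
pOH = 14 - 2.35
pOH = 11.65

11.65


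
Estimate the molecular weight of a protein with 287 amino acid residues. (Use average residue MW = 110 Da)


MW = n_residues * 110 Da
MW = 287 * 110
MW = 31570 Da

31570 Da


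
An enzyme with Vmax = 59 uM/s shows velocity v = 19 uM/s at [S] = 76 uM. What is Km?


Km = [S] * (Vmax - v) / v
Km = 76 * (59 - 19) / 19
Km = 160.0 uM

160.0 uM


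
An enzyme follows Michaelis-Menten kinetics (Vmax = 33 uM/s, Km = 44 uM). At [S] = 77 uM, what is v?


v = Vmax * [S] / (Km + [S])
v = 33 * 77 / (44 + 77)
v = 21.0 uM/s

21.0 uM/s


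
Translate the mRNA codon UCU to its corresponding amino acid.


Standard genetic code lookup.
Codon UCU -> Ser

Ser


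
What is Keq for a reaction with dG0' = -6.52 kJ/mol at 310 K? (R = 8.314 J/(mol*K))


Keq = exp(-dG0 * 1000 / (R * T))
Keq = exp(-(-6.52) * 1000 / (8.314 * 310))
Keq = 12.5502

12.5502


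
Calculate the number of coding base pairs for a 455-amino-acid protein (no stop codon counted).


Each amino acid = 1 codon = 3 bp
bp = 455 * 3 = 1365 bp

1365 bp


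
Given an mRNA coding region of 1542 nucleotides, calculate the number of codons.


codons = nucleotides / 3
codons = 1542 / 3 = 514

514


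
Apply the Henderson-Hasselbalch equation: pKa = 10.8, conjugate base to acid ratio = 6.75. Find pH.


pH = pKa + log10([A-]/[HA])
pH = 10.8 + log10(6.75)
pH = 11.6293

11.6293


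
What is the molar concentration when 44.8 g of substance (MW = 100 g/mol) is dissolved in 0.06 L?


C = (mass / MW) / volume
C = (44.8 / 100) / 0.06
C = 7.4667 M

7.4667 M


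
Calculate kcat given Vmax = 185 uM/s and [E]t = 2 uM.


kcat = Vmax / [E]t
kcat = 185 / 2
kcat = 92.5 s^-1

92.5 s^-1


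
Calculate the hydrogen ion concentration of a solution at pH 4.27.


[H+] = 10^(-pH)
[H+] = 10^(-4.27)
[H+] = 5.370e-05 M

5.370e-05 M


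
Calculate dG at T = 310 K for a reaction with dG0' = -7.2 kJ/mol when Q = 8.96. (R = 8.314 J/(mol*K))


dG = dG0' + RT * ln(Q) / 1000
dG = -7.2 + 8.314 * 310 * ln(8.96) / 1000
dG = -1.5485 kJ/mol

-1.5485 kJ/mol


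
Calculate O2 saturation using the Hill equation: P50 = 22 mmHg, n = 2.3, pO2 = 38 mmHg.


Y = pO2^n / (P50^n + pO2^n)
Y = 38^2.3 / (22^2.3 + 38^2.3)
Y = 77.85%

77.85%


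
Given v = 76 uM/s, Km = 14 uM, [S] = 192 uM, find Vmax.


Vmax = v * (Km + [S]) / [S]
Vmax = 76 * (14 + 192) / 192
Vmax = 81.5417 uM/s

81.5417 uM/s


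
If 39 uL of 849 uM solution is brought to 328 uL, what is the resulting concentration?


C2 = C1 * V1 / V2
C2 = 849 * 39 / 328
C2 = 100.9482 uM

100.9482 uM


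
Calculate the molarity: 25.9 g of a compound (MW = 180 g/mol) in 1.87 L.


C = (mass / MW) / volume
C = (25.9 / 180) / 1.87
C = 0.0769 M

0.0769 M


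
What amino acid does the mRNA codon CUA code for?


Standard genetic code lookup.
Codon CUA -> Leu

Leu


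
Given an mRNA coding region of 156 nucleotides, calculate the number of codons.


codons = nucleotides / 3
codons = 156 / 3 = 52

52


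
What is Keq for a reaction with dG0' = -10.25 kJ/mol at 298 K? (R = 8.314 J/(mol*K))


Keq = exp(-dG0 * 1000 / (R * T))
Keq = exp(-(-10.25) * 1000 / (8.314 * 298))
Keq = 62.6219

62.6219


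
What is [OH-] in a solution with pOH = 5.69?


[OH-] = 10^(-pOH)
[OH-] = 10^(-5.69)
[OH-] = 2.042e-06 M

2.042e-06 M


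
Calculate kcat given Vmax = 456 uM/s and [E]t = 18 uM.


kcat = Vmax / [E]t
kcat = 456 / 18
kcat = 25.3333 s^-1

25.3333 s^-1


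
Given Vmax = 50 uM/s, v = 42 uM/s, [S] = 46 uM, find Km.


Km = [S] * (Vmax - v) / v
Km = 46 * (50 - 42) / 42
Km = 8.7619 uM

8.7619 uM


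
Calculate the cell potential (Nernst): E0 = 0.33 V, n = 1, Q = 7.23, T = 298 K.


E = E0 - (RT/nF) * ln(Q)
E = 0.33 - (8.314 * 298 / (1 * 96485)) * ln(7.23)
E = 0.2792 V

0.2792 V


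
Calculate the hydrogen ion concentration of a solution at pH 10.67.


[H+] = 10^(-pH)
[H+] = 10^(-10.67)
[H+] = 2.138e-11 M

2.138e-11 M


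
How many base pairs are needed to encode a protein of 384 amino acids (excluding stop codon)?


Each amino acid = 1 codon = 3 bp
bp = 384 * 3 = 1152 bp

1152 bp


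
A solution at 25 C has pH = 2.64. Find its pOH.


pOH = 14 - pH
pOH = 14 - 2.64
pOH = 11.36

11.36


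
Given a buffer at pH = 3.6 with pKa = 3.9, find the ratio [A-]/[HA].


[A-]/[HA] = 10^(pH - pKa)
= 10^(3.6 - 3.9)
= 0.5012

0.5012


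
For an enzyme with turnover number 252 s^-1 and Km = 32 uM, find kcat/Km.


Catalytic efficiency = kcat / Km
= 252 / 32
= 7.875 uM^-1*s^-1

7.875 uM^-1*s^-1


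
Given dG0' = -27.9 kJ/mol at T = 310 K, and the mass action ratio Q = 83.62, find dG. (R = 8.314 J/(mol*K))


dG = dG0' + RT * ln(Q) / 1000
dG = -27.9 + 8.314 * 310 * ln(83.62) / 1000
dG = -16.492 kJ/mol

-16.492 kJ/mol


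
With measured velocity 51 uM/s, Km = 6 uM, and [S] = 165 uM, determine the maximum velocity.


Vmax = v * (Km + [S]) / [S]
Vmax = 51 * (6 + 165) / 165
Vmax = 52.8545 uM/s

52.8545 uM/s


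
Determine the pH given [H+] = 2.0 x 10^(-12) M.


pH = -log10([H+])
pH = -log10(2.0 x 10^(-12))
pH = 11.699

11.699


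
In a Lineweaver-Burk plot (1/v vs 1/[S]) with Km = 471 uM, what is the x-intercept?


x-intercept = -1/Km
= -1/471
= -0.0021 1/uM

-0.0021 1/uM


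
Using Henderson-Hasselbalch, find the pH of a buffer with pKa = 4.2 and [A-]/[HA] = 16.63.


pH = pKa + log10([A-]/[HA])
pH = 4.2 + log10(16.63)
pH = 5.4209

5.4209


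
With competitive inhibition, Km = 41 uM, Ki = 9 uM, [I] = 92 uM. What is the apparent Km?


Km_app = Km * (1 + [I]/Ki)
Km_app = 41 * (1 + 92/9)
Km_app = 460.1111 uM

460.1111 uM


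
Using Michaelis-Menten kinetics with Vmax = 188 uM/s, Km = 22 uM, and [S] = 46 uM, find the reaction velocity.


v = Vmax * [S] / (Km + [S])
v = 188 * 46 / (22 + 46)
v = 127.1765 uM/s

127.1765 uM/s


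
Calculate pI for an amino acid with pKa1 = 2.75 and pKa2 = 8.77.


pI = (pKa1 + pKa2) / 2
pI = (2.75 + 8.77) / 2
pI = 5.76

5.76


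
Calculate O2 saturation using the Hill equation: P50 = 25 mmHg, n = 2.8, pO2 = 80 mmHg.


Y = pO2^n / (P50^n + pO2^n)
Y = 80^2.8 / (25^2.8 + 80^2.8)
Y = 96.29%

96.29%


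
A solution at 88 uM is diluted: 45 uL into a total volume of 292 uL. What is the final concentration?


C2 = C1 * V1 / V2
C2 = 88 * 45 / 292
C2 = 13.5616 uM

13.5616 uM


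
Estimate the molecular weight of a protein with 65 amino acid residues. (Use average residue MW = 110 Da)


MW = n_residues * 110 Da
MW = 65 * 110
MW = 7150 Da

7150 Da


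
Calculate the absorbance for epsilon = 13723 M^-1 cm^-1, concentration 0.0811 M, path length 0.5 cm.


A = epsilon * c * l
A = 13723 * 0.0811 * 0.5
A = 556.4677

556.4677


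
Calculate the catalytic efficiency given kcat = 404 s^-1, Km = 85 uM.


Catalytic efficiency = kcat / Km
= 404 / 85
= 4.7529 uM^-1*s^-1

4.7529 uM^-1*s^-1


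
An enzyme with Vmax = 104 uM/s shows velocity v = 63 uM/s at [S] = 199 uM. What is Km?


Km = [S] * (Vmax - v) / v
Km = 199 * (104 - 63) / 63
Km = 129.5079 uM

129.5079 uM


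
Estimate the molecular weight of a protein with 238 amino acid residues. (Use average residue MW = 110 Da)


MW = n_residues * 110 Da
MW = 238 * 110
MW = 26180 Da

26180 Da


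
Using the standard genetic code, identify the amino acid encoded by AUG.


Standard genetic code lookup.
Codon AUG -> Met (start)

Met (start)


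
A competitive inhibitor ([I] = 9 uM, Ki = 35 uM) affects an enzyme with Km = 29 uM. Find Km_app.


Km_app = Km * (1 + [I]/Ki)
Km_app = 29 * (1 + 9/35)
Km_app = 36.4571 uM

36.4571 uM


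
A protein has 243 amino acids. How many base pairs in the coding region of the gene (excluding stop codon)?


Each amino acid = 1 codon = 3 bp
bp = 243 * 3 = 729 bp

729 bp


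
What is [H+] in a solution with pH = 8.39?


[H+] = 10^(-pH)
[H+] = 10^(-8.39)
[H+] = 4.074e-09 M

4.074e-09 M


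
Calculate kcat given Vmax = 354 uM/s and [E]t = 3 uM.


kcat = Vmax / [E]t
kcat = 354 / 3
kcat = 118.0 s^-1

118.0 s^-1


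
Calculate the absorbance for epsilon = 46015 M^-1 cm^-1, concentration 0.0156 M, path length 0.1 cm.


A = epsilon * c * l
A = 46015 * 0.0156 * 0.1
A = 71.7834

71.7834


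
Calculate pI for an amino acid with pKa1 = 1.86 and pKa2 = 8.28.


pI = (pKa1 + pKa2) / 2
pI = (1.86 + 8.28) / 2
pI = 5.07

5.07


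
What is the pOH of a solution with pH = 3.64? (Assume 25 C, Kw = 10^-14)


pOH = 14 - pH
pOH = 14 - 3.64
pOH = 10.36

10.36


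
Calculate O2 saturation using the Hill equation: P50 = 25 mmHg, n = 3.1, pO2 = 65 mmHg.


Y = pO2^n / (P50^n + pO2^n)
Y = 65^3.1 / (25^3.1 + 65^3.1)
Y = 95.08%

95.08%


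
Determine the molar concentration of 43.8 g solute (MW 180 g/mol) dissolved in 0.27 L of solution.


C = (mass / MW) / volume
C = (43.8 / 180) / 0.27
C = 0.9012 M

0.9012 M


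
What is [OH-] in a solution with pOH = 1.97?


[OH-] = 10^(-pOH)
[OH-] = 10^(-1.97)
[OH-] = 0.0107 M

0.0107 M


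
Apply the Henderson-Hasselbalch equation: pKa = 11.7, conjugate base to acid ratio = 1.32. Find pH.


pH = pKa + log10([A-]/[HA])
pH = 11.7 + log10(1.32)
pH = 11.8206

11.8206


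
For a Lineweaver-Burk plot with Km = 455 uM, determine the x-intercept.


x-intercept = -1/Km
= -1/455
= -0.0022 1/uM

-0.0022 1/uM


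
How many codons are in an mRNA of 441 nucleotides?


codons = nucleotides / 3
codons = 441 / 3 = 147

147


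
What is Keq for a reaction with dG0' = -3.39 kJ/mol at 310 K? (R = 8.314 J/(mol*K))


Keq = exp(-dG0 * 1000 / (R * T))
Keq = exp(-(-3.39) * 1000 / (8.314 * 310))
Keq = 3.7259

3.7259


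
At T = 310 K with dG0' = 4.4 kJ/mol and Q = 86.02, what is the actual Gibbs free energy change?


dG = dG0' + RT * ln(Q) / 1000
dG = 4.4 + 8.314 * 310 * ln(86.02) / 1000
dG = 15.881 kJ/mol

15.881 kJ/mol


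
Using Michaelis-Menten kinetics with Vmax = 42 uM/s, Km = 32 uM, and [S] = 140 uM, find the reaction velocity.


v = Vmax * [S] / (Km + [S])
v = 42 * 140 / (32 + 140)
v = 34.186 uM/s

34.186 uM/s


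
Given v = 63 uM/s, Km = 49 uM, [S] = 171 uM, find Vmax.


Vmax = v * (Km + [S]) / [S]
Vmax = 63 * (49 + 171) / 171
Vmax = 81.0526 uM/s

81.0526 uM/s


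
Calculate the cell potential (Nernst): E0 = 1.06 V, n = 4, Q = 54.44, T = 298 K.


E = E0 - (RT/nF) * ln(Q)
E = 1.06 - (8.314 * 298 / (4 * 96485)) * ln(54.44)
E = 1.0343 V

1.0343 V


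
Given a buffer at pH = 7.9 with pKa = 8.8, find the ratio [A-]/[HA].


[A-]/[HA] = 10^(pH - pKa)
= 10^(7.9 - 8.8)
= 0.1259

0.1259


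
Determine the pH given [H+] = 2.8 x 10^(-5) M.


pH = -log10([H+])
pH = -log10(2.8 x 10^(-5))
pH = 4.5528

4.5528


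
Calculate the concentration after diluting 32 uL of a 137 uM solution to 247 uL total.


C2 = C1 * V1 / V2
C2 = 137 * 32 / 247
C2 = 17.749 uM

17.749 uM


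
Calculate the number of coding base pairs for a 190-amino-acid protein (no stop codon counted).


Each amino acid = 1 codon = 3 bp
bp = 190 * 3 = 570 bp

570 bp


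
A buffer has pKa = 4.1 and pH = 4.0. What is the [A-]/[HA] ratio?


[A-]/[HA] = 10^(pH - pKa)
= 10^(4.0 - 4.1)
= 0.7943

0.7943


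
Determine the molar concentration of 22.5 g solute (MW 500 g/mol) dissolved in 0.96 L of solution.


C = (mass / MW) / volume
C = (22.5 / 500) / 0.96
C = 0.0469 M

0.0469 M


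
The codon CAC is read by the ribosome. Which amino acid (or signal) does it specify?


Standard genetic code lookup.
Codon CAC -> His

His


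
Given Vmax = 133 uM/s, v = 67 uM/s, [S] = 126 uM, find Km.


Km = [S] * (Vmax - v) / v
Km = 126 * (133 - 67) / 67
Km = 124.1194 uM

124.1194 uM


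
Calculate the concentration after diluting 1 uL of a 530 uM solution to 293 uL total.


C2 = C1 * V1 / V2
C2 = 530 * 1 / 293
C2 = 1.8089 uM

1.8089 uM


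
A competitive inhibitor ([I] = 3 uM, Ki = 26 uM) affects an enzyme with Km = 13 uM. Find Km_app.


Km_app = Km * (1 + [I]/Ki)
Km_app = 13 * (1 + 3/26)
Km_app = 14.5 uM

14.5 uM


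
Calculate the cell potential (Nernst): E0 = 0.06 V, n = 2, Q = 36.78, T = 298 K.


E = E0 - (RT/nF) * ln(Q)
E = 0.06 - (8.314 * 298 / (2 * 96485)) * ln(36.78)
E = 0.0137 V

0.0137 V


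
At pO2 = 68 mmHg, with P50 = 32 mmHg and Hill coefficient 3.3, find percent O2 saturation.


Y = pO2^n / (P50^n + pO2^n)
Y = 68^3.3 / (32^3.3 + 68^3.3)
Y = 92.33%

92.33%


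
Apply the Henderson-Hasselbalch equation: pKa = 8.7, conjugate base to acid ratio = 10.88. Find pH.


pH = pKa + log10([A-]/[HA])
pH = 8.7 + log10(10.88)
pH = 9.7366

9.7366


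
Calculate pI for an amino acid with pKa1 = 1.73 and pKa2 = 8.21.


pI = (pKa1 + pKa2) / 2
pI = (1.73 + 8.21) / 2
pI = 4.97

4.97


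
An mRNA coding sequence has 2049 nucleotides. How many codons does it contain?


codons = nucleotides / 3
codons = 2049 / 3 = 683

683


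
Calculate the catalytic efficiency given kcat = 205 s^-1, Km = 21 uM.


Catalytic efficiency = kcat / Km
= 205 / 21
= 9.7619 uM^-1*s^-1

9.7619 uM^-1*s^-1


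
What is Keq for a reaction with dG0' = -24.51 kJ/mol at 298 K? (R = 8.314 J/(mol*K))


Keq = exp(-dG0 * 1000 / (R * T))
Keq = exp(-(-24.51) * 1000 / (8.314 * 298))
Keq = 19786.3946

19786.3946


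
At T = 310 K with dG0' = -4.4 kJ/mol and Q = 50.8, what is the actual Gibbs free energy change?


dG = dG0' + RT * ln(Q) / 1000
dG = -4.4 + 8.314 * 310 * ln(50.8) / 1000
dG = 5.7235 kJ/mol

5.7235 kJ/mol


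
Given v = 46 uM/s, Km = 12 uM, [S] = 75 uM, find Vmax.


Vmax = v * (Km + [S]) / [S]
Vmax = 46 * (12 + 75) / 75
Vmax = 53.36 uM/s

53.36 uM/s


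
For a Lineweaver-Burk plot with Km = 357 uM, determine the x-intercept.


x-intercept = -1/Km
= -1/357
= -0.0028 1/uM

-0.0028 1/uM


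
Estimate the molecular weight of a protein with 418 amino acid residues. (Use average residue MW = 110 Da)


MW = n_residues * 110 Da
MW = 418 * 110
MW = 45980 Da

45980 Da
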